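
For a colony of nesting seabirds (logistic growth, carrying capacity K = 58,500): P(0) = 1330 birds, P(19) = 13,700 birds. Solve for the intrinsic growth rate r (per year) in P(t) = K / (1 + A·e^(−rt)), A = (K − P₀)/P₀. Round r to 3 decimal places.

r ≈ 0.136 per year

A = (58500 − 1330)/1330 = 42.98496
13700 = 58500/(1 + 42.98496·e^(−r·19)) → e^(−19r) = (4.27007 − 1)/42.98496 = 0.076075
r = −ln(0.076075)/19 = 2.57604/19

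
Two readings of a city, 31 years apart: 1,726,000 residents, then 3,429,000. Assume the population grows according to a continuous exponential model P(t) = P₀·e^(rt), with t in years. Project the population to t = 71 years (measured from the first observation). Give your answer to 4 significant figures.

≈ 8,315,000 residents

r = ln(3429000/1726000) / 31 ≈ 0.022144 per year
P(71) = 1726000 · e^(0.022144·71) = 1726000 · 4.81733 ≈ 8314709.68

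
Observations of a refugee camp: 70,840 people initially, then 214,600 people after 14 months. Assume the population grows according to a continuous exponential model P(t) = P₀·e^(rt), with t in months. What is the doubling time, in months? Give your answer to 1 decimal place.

r = ln(214600/70840) / 14 = ln(3.02936) / 14 ≈ 0.079168 per month
doubling time = ln 2 / |r| = 0.69315 / 0.079168

doubling time ≈ 8.8 months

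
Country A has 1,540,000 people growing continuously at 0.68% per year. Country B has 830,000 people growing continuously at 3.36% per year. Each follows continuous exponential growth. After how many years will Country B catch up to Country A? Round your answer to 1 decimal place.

t ≈ 23.1 years

1540000·e^(0.0068t) = 830000·e^(0.0336t)
1540000/830000 = e^((0.0336 − 0.0068)t) → ln(1.85542) = 0.0268·t
t = 0.61811 / 0.0268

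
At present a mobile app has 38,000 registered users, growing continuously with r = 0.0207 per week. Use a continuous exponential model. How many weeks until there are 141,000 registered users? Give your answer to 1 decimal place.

141000 = 38000 · e^(0.0207·t)
t = ln(141000/38000) / 0.0207 = ln(3.71053) / 0.0207 = 1.31117 / 0.0207

t ≈ 63.3 weeks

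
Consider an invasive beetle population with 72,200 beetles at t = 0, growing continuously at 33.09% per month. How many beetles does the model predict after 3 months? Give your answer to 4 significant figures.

P(3) = 72200 · e^(0.3309·3) = 72200 · e^(0.9927)
= 72200 · 2.69851 ≈ 194832.47

≈ 194,800 beetles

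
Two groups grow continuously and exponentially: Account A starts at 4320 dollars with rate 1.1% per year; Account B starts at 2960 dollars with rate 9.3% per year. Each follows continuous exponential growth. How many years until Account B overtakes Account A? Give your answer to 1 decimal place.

t ≈ 4.6 years

4320·e^(0.011t) = 2960·e^(0.093t)
4320/2960 = e^((0.093 − 0.011)t) → ln(1.45946) = 0.082·t
t = 0.37807 / 0.082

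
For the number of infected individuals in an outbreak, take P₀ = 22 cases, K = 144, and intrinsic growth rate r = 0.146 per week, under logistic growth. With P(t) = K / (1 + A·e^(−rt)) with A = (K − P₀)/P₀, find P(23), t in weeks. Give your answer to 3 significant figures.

≈ 121 cases

A = (144 − 22)/22 = 5.54545
P(23) = 144 / (1 + 5.54545·e^(−0.146·23)) = 144 / (1 + 5.54545·0.034805)
= 144 / 1.19301 ≈ 120.7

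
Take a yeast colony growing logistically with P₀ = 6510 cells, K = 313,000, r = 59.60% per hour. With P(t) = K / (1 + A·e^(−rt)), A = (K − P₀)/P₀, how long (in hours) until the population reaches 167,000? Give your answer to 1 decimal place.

t ≈ 6.7 hours

A = (313000 − 6510)/6510 = 47.07988
167000 = 313000/(1 + 47.07988·e^(−0.596t)) → 1 + 47.07988·e^(−0.596t) = 1.87425
e^(−0.596t) = 0.01857 → t = ln(53.85164)/0.596 = 3.98623/0.596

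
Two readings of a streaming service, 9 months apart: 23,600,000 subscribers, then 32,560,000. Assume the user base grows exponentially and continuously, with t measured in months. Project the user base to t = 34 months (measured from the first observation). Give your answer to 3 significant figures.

≈ 79,600,000 subscribers

r = ln(32560000/23600000) / 9 ≈ 0.03576 per month
P(34) = 23600000 · e^(0.03576·34) = 23600000 · 3.3731 ≈ 79605127.84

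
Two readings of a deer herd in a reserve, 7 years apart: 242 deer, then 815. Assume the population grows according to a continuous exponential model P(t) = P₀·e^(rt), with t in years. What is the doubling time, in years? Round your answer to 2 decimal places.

r = ln(815/242) / 7 = ln(3.36777) / 7 ≈ 0.173464 per year
doubling time = ln 2 / |r| = 0.69315 / 0.173464

doubling time ≈ 4.00 years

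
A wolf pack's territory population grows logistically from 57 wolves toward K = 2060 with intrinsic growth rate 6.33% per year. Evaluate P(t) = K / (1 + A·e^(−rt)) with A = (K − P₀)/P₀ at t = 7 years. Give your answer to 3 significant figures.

A = (2060 − 57)/57 = 35.14035
P(7) = 2060 / (1 + 35.14035·e^(−0.0633·7)) = 2060 / (1 + 35.14035·0.642043)
= 2060 / 23.56162 ≈ 87.43

≈ 87.4 wolves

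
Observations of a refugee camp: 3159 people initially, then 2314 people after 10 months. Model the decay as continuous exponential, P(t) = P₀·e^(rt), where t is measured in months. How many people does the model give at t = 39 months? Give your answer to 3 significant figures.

≈ 938 people

r = ln(2314/3159) / 10 ≈ -0.031128 per month
P(39) = 3159 · e^(-0.031128·39) = 3159 · 0.29701 ≈ 938.26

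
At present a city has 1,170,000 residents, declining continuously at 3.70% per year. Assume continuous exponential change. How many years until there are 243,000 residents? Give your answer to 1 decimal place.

243000 = 1170000 · e^(-0.037·t)
t = ln(243000/1170000) / -0.037 = ln(0.20769) / -0.037 = -1.5717 / -0.037

t ≈ 42.5 years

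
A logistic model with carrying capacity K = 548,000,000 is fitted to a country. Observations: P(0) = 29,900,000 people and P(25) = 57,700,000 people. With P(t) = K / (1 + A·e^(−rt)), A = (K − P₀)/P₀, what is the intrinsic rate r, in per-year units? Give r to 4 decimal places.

r ≈ 0.0285 per year

A = (548000000 − 29900000)/29900000 = 17.32776
57700000 = 548000000/(1 + 17.32776·e^(−r·25)) → e^(−25r) = (9.4974 − 1)/17.32776 = 0.490392
r = −ln(0.490392)/25 = 0.71255/25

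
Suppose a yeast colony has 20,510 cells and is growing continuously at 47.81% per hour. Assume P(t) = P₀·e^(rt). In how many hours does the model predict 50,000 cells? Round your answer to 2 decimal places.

t ≈ 1.86 hours

50000 = 20510 · e^(0.4781·t)
t = ln(50000/20510) / 0.4781 = ln(2.43784) / 0.4781 = 0.89111 / 0.4781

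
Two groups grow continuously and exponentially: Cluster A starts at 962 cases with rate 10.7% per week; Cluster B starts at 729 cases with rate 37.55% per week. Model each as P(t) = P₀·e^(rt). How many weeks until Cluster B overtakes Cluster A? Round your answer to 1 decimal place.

t ≈ 1.0 weeks

962·e^(0.107t) = 729·e^(0.3755t)
962/729 = e^((0.3755 − 0.107)t) → ln(1.31962) = 0.2685·t
t = 0.27734 / 0.2685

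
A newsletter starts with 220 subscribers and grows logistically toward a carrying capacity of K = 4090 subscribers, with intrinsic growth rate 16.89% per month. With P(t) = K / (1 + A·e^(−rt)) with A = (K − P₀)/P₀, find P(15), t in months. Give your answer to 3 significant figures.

A = (4090 − 220)/220 = 17.59091
P(15) = 4090 / (1 + 17.59091·e^(−0.1689·15)) = 4090 / (1 + 17.59091·0.079381)
= 4090 / 2.39638 ≈ 1706.74

≈ 1,710 subscribers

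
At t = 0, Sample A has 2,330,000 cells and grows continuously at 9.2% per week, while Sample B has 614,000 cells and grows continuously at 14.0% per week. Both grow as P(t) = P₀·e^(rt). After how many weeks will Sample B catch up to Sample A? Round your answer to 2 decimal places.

2330000·e^(0.092t) = 614000·e^(0.14t)
2330000/614000 = e^((0.14 − 0.092)t) → ln(3.79479) = 0.048·t
t = 1.33363 / 0.048

t ≈ 27.78 weeks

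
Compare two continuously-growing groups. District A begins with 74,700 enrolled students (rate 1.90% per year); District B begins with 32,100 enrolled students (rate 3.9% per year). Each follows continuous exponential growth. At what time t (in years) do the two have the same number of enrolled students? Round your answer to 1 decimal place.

74700·e^(0.019t) = 32100·e^(0.039t)
74700/32100 = e^((0.039 − 0.019)t) → ln(2.3271) = 0.02·t
t = 0.84462 / 0.02

t ≈ 42.2 years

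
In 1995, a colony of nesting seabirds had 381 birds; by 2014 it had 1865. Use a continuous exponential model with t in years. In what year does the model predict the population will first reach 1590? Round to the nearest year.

year 2012

r = ln(1865/381) / 19 = 1.58822/19 ≈ 0.08359 per year
t = ln(1590/381) / r = 1.42869/0.08359 ≈ 17.09 years after 1995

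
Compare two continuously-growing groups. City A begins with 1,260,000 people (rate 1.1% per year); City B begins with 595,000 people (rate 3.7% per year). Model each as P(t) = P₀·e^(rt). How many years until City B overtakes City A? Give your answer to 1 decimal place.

t ≈ 28.9 years

1260000·e^(0.011t) = 595000·e^(0.037t)
1260000/595000 = e^((0.037 − 0.011)t) → ln(2.11765) = 0.026·t
t = 0.75031 / 0.026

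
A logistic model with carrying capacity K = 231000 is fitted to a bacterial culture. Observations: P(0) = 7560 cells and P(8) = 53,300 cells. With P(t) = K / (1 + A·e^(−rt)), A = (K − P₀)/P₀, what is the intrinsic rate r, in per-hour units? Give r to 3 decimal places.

r ≈ 0.273 per hour

A = (231000 − 7560)/7560 = 29.55556
53300 = 231000/(1 + 29.55556·e^(−r·8)) → e^(−8r) = (4.33396 − 1)/29.55556 = 0.112803
r = −ln(0.112803)/8 = 2.18211/8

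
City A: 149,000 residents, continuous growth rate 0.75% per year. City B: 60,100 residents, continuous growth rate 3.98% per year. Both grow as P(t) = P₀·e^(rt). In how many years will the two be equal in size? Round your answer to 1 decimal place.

149000·e^(0.0075t) = 60100·e^(0.0398t)
149000/60100 = e^((0.0398 − 0.0075)t) → ln(2.4792) = 0.0323·t
t = 0.90794 / 0.0323

t ≈ 28.1 years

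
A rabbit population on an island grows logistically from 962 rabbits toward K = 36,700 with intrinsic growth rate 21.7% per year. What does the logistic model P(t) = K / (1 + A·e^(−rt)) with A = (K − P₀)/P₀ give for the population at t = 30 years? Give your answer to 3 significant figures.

A = (36700 − 962)/962 = 37.14969
P(30) = 36700 / (1 + 37.14969·e^(−0.217·30)) = 36700 / (1 + 37.14969·0.001488)
= 36700 / 1.0553 ≈ 34776.95

≈ 34,800 rabbits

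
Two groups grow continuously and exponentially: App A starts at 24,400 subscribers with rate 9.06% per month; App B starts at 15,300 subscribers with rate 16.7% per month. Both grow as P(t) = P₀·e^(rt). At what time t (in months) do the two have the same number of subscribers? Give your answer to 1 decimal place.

t ≈ 6.1 months

24400·e^(0.0906t) = 15300·e^(0.167t)
24400/15300 = e^((0.167 − 0.0906)t) → ln(1.59477) = 0.0764·t
t = 0.46673 / 0.0764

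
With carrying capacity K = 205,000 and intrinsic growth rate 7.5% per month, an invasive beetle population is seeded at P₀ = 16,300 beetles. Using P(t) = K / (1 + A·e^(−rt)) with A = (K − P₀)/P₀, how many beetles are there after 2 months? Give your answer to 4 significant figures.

A = (205000 − 16300)/16300 = 11.57669
P(2) = 205000 / (1 + 11.57669·e^(−0.075·2)) = 205000 / (1 + 11.57669·0.860708)
= 205000 / 10.96415 ≈ 18697.31

≈ 18,700 beetles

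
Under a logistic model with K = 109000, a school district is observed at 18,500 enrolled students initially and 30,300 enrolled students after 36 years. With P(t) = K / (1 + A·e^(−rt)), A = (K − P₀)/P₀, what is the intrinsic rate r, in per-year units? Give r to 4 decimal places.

r ≈ 0.0176 per year

A = (109000 − 18500)/18500 = 4.89189
30300 = 109000/(1 + 4.89189·e^(−r·36)) → e^(−36r) = (3.59736 − 1)/4.89189 = 0.530952
r = −ln(0.530952)/36 = 0.63308/36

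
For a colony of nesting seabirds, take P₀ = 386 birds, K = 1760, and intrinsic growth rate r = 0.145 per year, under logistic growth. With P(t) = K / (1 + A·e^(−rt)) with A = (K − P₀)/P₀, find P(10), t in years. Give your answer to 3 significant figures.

A = (1760 − 386)/386 = 3.55959
P(10) = 1760 / (1 + 3.55959·e^(−0.145·10)) = 1760 / (1 + 3.55959·0.23457)
= 1760 / 1.83497 ≈ 959.14

≈ 959 birds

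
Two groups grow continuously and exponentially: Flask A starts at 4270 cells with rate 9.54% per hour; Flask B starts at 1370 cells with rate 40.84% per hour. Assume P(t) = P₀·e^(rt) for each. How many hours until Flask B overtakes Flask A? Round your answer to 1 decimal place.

4270·e^(0.0954t) = 1370·e^(0.4084t)
4270/1370 = e^((0.4084 − 0.0954)t) → ln(3.11679) = 0.313·t
t = 1.1368 / 0.313

t ≈ 3.6 hours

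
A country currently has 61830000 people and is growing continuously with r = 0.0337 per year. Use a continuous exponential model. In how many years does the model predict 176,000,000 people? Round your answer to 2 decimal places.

176000000 = 61830000 · e^(0.0337·t)
t = ln(176000000/61830000) / 0.0337 = ln(2.84651) / 0.0337 = 1.0461 / 0.0337

t ≈ 31.04 years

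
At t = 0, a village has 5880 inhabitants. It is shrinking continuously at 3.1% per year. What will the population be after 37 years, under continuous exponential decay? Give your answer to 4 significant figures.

≈ 1,867 inhabitants

P(37) = 5880 · e^(-0.031·37) = 5880 · e^(-1.147)
= 5880 · 0.31759 ≈ 1867.42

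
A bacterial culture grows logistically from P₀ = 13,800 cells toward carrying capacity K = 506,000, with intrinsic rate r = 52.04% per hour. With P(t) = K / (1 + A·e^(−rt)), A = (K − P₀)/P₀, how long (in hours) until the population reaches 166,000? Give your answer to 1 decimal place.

t ≈ 5.5 hours

A = (506000 − 13800)/13800 = 35.66667
166000 = 506000/(1 + 35.66667·e^(−0.5204t)) → 1 + 35.66667·e^(−0.5204t) = 3.04819
e^(−0.5204t) = 0.057426 → t = ln(17.41373)/0.5204 = 2.85726/0.5204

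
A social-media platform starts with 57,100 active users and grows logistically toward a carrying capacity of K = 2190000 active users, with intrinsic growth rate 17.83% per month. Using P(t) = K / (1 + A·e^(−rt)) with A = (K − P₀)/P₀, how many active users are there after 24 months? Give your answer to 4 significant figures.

A = (2190000 − 57100)/57100 = 37.35377
P(24) = 2190000 / (1 + 37.35377·e^(−0.1783·24)) = 2190000 / (1 + 37.35377·0.013854)
= 2190000 / 1.51749 ≈ 1443173.2

≈ 1,443,000 active users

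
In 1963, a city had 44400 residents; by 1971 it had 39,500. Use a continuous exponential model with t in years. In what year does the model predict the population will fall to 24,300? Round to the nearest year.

year 2004

r = ln(39500/44400) / 8 = -0.11694/8 ≈ -0.014617 per year
t = ln(24300/44400) / r = -0.60276/-0.014617 ≈ 41.24 years after 1963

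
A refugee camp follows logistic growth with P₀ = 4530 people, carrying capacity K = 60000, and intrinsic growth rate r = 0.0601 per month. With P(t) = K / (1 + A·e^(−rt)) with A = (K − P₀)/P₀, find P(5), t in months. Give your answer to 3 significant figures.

A = (60000 − 4530)/4530 = 12.24503
P(5) = 60000 / (1 + 12.24503·e^(−0.0601·5)) = 60000 / (1 + 12.24503·0.740448)
= 60000 / 10.06681 ≈ 5960.18

≈ 5,960 people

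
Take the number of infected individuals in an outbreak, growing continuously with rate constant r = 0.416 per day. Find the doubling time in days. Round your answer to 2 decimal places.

doubling time ≈ 1.67 days

doubling time = ln(2) / |r| = 0.69315 / 0.416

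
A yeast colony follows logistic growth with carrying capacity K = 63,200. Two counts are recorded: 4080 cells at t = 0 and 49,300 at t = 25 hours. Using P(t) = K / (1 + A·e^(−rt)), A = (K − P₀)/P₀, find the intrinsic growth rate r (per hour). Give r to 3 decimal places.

r ≈ 0.158 per hour

A = (63200 − 4080)/4080 = 14.4902
49300 = 63200/(1 + 14.4902·e^(−r·25)) → e^(−25r) = (1.28195 − 1)/14.4902 = 0.019458
r = −ln(0.019458)/25 = 3.93951/25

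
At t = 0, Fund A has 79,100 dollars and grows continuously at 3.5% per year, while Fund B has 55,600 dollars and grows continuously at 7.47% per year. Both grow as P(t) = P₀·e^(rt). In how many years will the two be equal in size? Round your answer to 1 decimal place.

t ≈ 8.9 years

79100·e^(0.035t) = 55600·e^(0.0747t)
79100/55600 = e^((0.0747 − 0.035)t) → ln(1.42266) = 0.0397·t
t = 0.35253 / 0.0397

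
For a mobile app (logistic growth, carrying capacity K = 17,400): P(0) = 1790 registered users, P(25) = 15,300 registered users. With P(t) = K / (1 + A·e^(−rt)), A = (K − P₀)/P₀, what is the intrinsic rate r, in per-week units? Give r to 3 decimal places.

r ≈ 0.166 per week

A = (17400 − 1790)/1790 = 8.72067
15300 = 17400/(1 + 8.72067·e^(−r·25)) → e^(−25r) = (1.13725 − 1)/8.72067 = 0.015739
r = −ln(0.015739)/25 = 4.15161/25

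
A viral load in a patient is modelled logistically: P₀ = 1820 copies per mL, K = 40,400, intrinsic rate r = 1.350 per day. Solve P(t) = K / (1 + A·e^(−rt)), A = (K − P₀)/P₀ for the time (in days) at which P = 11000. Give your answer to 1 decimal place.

t ≈ 1.5 days

A = (40400 − 1820)/1820 = 21.1978
11000 = 40400/(1 + 21.1978·e^(−1.35t)) → 1 + 21.1978·e^(−1.35t) = 3.67273
e^(−1.35t) = 0.126085 → t = ln(7.93115)/1.35 = 2.0708/1.35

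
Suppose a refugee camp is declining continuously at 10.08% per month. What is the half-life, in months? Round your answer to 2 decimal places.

half-life ≈ 6.88 months

half-life = ln(2) / |r| = 0.69315 / 0.1008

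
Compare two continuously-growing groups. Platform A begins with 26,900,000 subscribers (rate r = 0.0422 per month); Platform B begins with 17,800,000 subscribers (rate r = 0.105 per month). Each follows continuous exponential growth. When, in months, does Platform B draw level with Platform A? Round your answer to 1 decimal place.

26900000·e^(0.0422t) = 17800000·e^(0.105t)
26900000/17800000 = e^((0.105 − 0.0422)t) → ln(1.51124) = 0.0628·t
t = 0.41293 / 0.0628

t ≈ 6.6 months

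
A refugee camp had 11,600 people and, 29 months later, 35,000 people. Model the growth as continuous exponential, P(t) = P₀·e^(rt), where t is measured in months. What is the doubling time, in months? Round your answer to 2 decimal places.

doubling time ≈ 18.20 months

r = ln(35000/11600) / 29 = ln(3.01724) / 29 ≈ 0.038081 per month
doubling time = ln 2 / |r| = 0.69315 / 0.038081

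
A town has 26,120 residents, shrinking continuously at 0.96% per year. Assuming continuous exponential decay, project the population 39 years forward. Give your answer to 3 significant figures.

P(39) = 26120 · e^(-0.0096·39) = 26120 · e^(-0.3744)
= 26120 · 0.6877 ≈ 17962.77

≈ 18,000 residents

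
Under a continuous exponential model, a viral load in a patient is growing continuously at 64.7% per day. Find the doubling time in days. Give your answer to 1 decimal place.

doubling time ≈ 1.1 days

doubling time = ln(2) / |r| = 0.69315 / 0.647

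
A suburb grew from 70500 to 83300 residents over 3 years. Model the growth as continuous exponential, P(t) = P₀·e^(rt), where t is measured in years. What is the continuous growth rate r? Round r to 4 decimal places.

83300 = 70500 · e^(r·3)
e^(3r) = 83300/70500 = 1.18156
r = ln(1.18156) / 3 = 0.16684 / 3

r ≈ 0.0556 per year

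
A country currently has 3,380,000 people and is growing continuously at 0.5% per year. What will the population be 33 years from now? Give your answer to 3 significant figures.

P(33) = 3380000 · e^(0.005·33) = 3380000 · e^(0.165)
= 3380000 · 1.17939 ≈ 3986348.74

≈ 3,990,000 people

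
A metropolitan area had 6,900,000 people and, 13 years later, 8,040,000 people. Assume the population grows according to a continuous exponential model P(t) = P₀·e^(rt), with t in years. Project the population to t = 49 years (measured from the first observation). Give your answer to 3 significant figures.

≈ 12,300,000 people

r = ln(8040000/6900000) / 13 ≈ 0.011762 per year
P(49) = 6900000 · e^(0.011762·49) = 6900000 · 1.77952 ≈ 12278695.8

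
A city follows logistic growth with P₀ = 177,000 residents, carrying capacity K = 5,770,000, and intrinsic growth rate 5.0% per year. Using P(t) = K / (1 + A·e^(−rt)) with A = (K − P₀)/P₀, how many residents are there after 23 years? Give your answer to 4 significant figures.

A = (5770000 − 177000)/177000 = 31.59887
P(23) = 5770000 / (1 + 31.59887·e^(−0.05·23)) = 5770000 / (1 + 31.59887·0.316637)
= 5770000 / 11.00536 ≈ 524289.79

≈ 524,300 residents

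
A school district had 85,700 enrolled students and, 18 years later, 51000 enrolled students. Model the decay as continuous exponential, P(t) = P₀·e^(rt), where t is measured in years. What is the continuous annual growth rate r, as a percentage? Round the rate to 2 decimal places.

51000 = 85700 · e^(r·18)
e^(18r) = 51000/85700 = 0.5951
r = ln(0.5951) / 18 = -0.51903 / 18

r ≈ -2.88% per year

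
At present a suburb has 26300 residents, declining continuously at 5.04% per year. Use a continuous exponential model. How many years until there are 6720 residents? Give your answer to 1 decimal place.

6720 = 26300 · e^(-0.0504·t)
t = ln(6720/26300) / -0.0504 = ln(0.25551) / -0.0504 = -1.36448 / -0.0504

t ≈ 27.1 years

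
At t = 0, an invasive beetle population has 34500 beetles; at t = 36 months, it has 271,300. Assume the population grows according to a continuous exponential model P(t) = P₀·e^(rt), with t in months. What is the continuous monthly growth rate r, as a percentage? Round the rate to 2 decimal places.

r ≈ 5.73% per month

271300 = 34500 · e^(r·36)
e^(36r) = 271300/34500 = 7.86377
r = ln(7.86377) / 36 = 2.06227 / 36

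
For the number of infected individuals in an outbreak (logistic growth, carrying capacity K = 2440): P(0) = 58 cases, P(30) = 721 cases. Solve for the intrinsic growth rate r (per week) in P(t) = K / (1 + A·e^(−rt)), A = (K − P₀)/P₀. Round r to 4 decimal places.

r ≈ 0.0949 per week

A = (2440 − 58)/58 = 41.06897
721 = 2440/(1 + 41.06897·e^(−r·30)) → e^(−30r) = (3.38419 − 1)/41.06897 = 0.058053
r = −ln(0.058053)/30 = 2.84639/30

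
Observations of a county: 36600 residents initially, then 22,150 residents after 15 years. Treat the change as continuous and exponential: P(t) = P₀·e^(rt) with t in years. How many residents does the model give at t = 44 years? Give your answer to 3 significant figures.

r = ln(22150/36600) / 15 ≈ -0.033481 per year
P(44) = 36600 · e^(-0.033481·44) = 36600 · 0.2292 ≈ 8388.79

≈ 8,390 residents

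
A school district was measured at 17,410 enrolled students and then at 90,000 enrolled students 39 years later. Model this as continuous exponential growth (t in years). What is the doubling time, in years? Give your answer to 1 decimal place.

r = ln(90000/17410) / 39 = ln(5.16944) / 39 ≈ 0.042122 per year
doubling time = ln 2 / |r| = 0.69315 / 0.042122

doubling time ≈ 16.5 years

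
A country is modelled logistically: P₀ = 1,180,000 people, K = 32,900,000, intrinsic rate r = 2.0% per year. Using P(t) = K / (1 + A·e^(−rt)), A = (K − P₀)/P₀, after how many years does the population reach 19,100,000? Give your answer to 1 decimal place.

t ≈ 180.8 years

A = (32900000 − 1180000)/1180000 = 26.88136
19100000 = 32900000/(1 + 26.88136·e^(−0.02t)) → 1 + 26.88136·e^(−0.02t) = 1.72251
e^(−0.02t) = 0.026878 → t = ln(37.20535)/0.02 = 3.61645/0.02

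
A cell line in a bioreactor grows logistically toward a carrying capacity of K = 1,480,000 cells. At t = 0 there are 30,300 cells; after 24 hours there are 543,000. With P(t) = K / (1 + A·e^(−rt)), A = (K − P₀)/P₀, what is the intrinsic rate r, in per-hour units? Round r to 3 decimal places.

r ≈ 0.138 per hour

A = (1480000 − 30300)/30300 = 47.84488
543000 = 1480000/(1 + 47.84488·e^(−r·24)) → e^(−24r) = (2.7256 − 1)/47.84488 = 0.036067
r = −ln(0.036067)/24 = 3.32239/24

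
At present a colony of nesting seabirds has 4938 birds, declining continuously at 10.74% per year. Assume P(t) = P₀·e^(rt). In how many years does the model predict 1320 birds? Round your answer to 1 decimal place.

1320 = 4938 · e^(-0.1074·t)
t = ln(1320/4938) / -0.1074 = ln(0.26731) / -0.1074 = -1.31933 / -0.1074

t ≈ 12.3 years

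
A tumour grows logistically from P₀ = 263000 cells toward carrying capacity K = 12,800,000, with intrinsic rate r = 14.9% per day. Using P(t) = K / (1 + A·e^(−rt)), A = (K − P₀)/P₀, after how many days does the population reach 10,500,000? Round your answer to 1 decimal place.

A = (12800000 − 263000)/263000 = 47.6692
10500000 = 12800000/(1 + 47.6692·e^(−0.149t)) → 1 + 47.6692·e^(−0.149t) = 1.21905
e^(−0.149t) = 0.004595 → t = ln(217.62027)/0.149 = 5.38275/0.149

t ≈ 36.1 days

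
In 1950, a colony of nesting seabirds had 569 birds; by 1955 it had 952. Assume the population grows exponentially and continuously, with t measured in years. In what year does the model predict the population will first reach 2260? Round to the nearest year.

r = ln(952/569) / 5 = 0.51468/5 ≈ 0.102937 per year
t = ln(2260/569) / r = 1.37924/0.102937 ≈ 13.4 years after 1950

year 1963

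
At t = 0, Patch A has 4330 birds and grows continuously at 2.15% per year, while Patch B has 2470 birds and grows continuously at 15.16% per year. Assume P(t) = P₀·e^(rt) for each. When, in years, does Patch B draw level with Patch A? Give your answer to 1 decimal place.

t ≈ 4.3 years

4330·e^(0.0215t) = 2470·e^(0.1516t)
4330/2470 = e^((0.1516 − 0.0215)t) → ln(1.75304) = 0.1301·t
t = 0.56135 / 0.1301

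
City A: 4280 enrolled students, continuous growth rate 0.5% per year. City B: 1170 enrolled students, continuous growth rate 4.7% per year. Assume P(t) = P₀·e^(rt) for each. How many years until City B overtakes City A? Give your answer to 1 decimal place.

4280·e^(0.005t) = 1170·e^(0.047t)
4280/1170 = e^((0.047 − 0.005)t) → ln(3.65812) = 0.042·t
t = 1.29695 / 0.042

t ≈ 30.9 years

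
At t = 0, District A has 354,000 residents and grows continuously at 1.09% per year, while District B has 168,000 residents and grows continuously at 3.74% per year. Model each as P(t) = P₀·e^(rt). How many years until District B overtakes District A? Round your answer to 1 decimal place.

t ≈ 28.1 years

354000·e^(0.0109t) = 168000·e^(0.0374t)
354000/168000 = e^((0.0374 − 0.0109)t) → ln(2.10714) = 0.0265·t
t = 0.74533 / 0.0265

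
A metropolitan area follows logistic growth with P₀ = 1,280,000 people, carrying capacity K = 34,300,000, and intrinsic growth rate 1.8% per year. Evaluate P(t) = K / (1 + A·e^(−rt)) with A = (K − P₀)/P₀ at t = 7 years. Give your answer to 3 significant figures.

≈ 1,440,000 people

A = (34300000 − 1280000)/1280000 = 25.79688
P(7) = 34300000 / (1 + 25.79688·e^(−0.018·7)) = 34300000 / (1 + 25.79688·0.881615)
= 34300000 / 23.74291 ≈ 1444641.91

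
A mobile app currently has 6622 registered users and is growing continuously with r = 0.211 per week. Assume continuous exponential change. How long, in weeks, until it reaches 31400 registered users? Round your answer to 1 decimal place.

t ≈ 7.4 weeks

31400 = 6622 · e^(0.211·t)
t = ln(31400/6622) / 0.211 = ln(4.74177) / 0.211 = 1.55641 / 0.211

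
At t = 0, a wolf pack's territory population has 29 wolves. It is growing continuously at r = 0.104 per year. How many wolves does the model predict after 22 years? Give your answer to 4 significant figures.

P(22) = 29 · e^(0.104·22) = 29 · e^(2.288)
= 29 · 9.85521 ≈ 285.8

≈ 285.8 wolves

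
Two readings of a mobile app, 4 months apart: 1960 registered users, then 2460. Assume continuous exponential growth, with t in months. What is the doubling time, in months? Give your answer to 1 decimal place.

r = ln(2460/1960) / 4 = ln(1.2551) / 4 ≈ 0.056804 per month
doubling time = ln 2 / |r| = 0.69315 / 0.056804

doubling time ≈ 12.2 months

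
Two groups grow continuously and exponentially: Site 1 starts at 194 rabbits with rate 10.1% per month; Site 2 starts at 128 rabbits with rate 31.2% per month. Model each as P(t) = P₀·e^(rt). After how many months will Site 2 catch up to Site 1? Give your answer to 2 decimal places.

t ≈ 1.97 months

194·e^(0.101t) = 128·e^(0.312t)
194/128 = e^((0.312 − 0.101)t) → ln(1.51562) = 0.211·t
t = 0.41583 / 0.211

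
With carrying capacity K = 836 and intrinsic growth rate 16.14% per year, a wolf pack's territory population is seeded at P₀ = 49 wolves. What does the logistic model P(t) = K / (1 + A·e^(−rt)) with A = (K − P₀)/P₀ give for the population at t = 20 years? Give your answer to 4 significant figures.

≈ 510.8 wolves

A = (836 − 49)/49 = 16.06122
P(20) = 836 / (1 + 16.06122·e^(−0.1614·20)) = 836 / (1 + 16.06122·0.039637)
= 836 / 1.63661 ≈ 510.81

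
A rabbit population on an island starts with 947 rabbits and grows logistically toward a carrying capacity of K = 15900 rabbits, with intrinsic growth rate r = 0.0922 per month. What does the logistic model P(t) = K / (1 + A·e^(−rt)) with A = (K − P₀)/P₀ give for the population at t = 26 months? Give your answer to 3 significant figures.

≈ 6,530 rabbits

A = (15900 − 947)/947 = 15.78986
P(26) = 15900 / (1 + 15.78986·e^(−0.0922·26)) = 15900 / (1 + 15.78986·0.090972)
= 15900 / 2.43644 ≈ 6525.91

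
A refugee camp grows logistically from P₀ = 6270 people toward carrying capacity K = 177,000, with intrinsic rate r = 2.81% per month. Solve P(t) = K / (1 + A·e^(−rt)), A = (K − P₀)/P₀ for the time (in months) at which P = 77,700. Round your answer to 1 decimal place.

A = (177000 − 6270)/6270 = 27.22967
77700 = 177000/(1 + 27.22967·e^(−0.0281t)) → 1 + 27.22967·e^(−0.0281t) = 2.27799
e^(−0.0281t) = 0.046934 → t = ln(21.3066)/0.0281 = 3.05902/0.0281

t ≈ 108.9 months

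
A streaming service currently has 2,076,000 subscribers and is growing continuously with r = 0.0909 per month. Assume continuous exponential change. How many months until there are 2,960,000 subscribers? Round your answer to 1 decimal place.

t ≈ 3.9 months

2960000 = 2076000 · e^(0.0909·t)
t = ln(2960000/2076000) / 0.0909 = ln(1.42582) / 0.0909 = 0.35475 / 0.0909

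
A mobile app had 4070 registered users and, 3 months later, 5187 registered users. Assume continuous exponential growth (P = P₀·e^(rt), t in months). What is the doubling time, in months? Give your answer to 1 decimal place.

doubling time ≈ 8.6 months

r = ln(5187/4070) / 3 = ln(1.27445) / 3 ≈ 0.080837 per month
doubling time = ln 2 / |r| = 0.69315 / 0.080837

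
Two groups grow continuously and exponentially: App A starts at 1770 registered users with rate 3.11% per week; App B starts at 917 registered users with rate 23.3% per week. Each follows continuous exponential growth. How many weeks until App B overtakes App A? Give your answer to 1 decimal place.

t ≈ 3.3 weeks

1770·e^(0.0311t) = 917·e^(0.233t)
1770/917 = e^((0.233 − 0.0311)t) → ln(1.93021) = 0.2019·t
t = 0.65763 / 0.2019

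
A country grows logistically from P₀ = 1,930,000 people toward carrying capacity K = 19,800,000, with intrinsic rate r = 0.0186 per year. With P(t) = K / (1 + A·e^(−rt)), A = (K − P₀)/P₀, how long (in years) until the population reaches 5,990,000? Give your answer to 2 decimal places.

A = (19800000 − 1930000)/1930000 = 9.25907
5990000 = 19800000/(1 + 9.25907·e^(−0.0186t)) → 1 + 9.25907·e^(−0.0186t) = 3.30551
e^(−0.0186t) = 0.249 → t = ln(4.01606)/0.0186 = 1.3903/0.0186

t ≈ 74.75 years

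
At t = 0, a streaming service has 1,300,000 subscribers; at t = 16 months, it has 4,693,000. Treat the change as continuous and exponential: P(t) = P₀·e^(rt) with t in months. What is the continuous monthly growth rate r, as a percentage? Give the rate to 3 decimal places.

r ≈ 8.023% per month

4693000 = 1300000 · e^(r·16)
e^(16r) = 4693000/1300000 = 3.61
r = ln(3.61) / 16 = 1.28371 / 16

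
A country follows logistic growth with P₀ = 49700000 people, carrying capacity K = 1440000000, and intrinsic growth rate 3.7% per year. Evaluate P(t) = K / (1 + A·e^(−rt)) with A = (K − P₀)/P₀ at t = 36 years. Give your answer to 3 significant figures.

A = (1440000000 − 49700000)/49700000 = 27.97384
P(36) = 1440000000 / (1 + 27.97384·e^(−0.037·36)) = 1440000000 / (1 + 27.97384·0.263949)
= 1440000000 / 8.38366 ≈ 171762623.22

≈ 172,000,000 people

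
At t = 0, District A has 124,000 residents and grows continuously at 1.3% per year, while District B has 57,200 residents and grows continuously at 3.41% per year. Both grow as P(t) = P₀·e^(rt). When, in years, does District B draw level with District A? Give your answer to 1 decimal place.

t ≈ 36.7 years

124000·e^(0.013t) = 57200·e^(0.0341t)
124000/57200 = e^((0.0341 − 0.013)t) → ln(2.16783) = 0.0211·t
t = 0.77373 / 0.0211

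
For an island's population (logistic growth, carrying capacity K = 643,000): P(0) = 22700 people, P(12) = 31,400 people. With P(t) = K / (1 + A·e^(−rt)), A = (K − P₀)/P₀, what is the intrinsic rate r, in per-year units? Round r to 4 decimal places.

r ≈ 0.0282 per year

A = (643000 − 22700)/22700 = 27.32599
31400 = 643000/(1 + 27.32599·e^(−r·12)) → e^(−12r) = (20.47771 − 1)/27.32599 = 0.712791
r = −ln(0.712791)/12 = 0.33857/12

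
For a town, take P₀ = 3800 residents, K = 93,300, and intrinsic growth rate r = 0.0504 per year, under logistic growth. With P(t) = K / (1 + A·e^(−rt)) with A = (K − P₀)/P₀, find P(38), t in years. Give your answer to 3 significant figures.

≈ 20,900 residents

A = (93300 − 3800)/3800 = 23.55263
P(38) = 93300 / (1 + 23.55263·e^(−0.0504·38)) = 93300 / (1 + 23.55263·0.147312)
= 93300 / 4.46959 ≈ 20874.38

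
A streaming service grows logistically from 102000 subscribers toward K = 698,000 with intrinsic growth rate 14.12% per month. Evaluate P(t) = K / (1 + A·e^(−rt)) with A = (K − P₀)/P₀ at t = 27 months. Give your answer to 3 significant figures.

A = (698000 − 102000)/102000 = 5.84314
P(27) = 698000 / (1 + 5.84314·e^(−0.1412·27)) = 698000 / (1 + 5.84314·0.022095)
= 698000 / 1.1291 ≈ 618188.95

≈ 618,000 subscribers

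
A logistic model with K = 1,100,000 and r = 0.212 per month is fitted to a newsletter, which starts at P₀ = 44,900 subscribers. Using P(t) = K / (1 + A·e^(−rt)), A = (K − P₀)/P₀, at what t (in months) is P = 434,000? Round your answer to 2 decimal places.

A = (1100000 − 44900)/44900 = 23.49889
434000 = 1100000/(1 + 23.49889·e^(−0.212t)) → 1 + 23.49889·e^(−0.212t) = 2.53456
e^(−0.212t) = 0.065304 → t = ln(15.31309)/0.212 = 2.72871/0.212

t ≈ 12.87 months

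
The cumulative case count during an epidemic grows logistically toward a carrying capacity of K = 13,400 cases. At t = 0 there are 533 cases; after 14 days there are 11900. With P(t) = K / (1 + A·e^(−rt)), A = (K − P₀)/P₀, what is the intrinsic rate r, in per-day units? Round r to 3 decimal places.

A = (13400 − 533)/533 = 24.14071
11900 = 13400/(1 + 24.14071·e^(−r·14)) → e^(−14r) = (1.12605 − 1)/24.14071 = 0.005221
r = −ln(0.005221)/14 = 5.25497/14

r ≈ 0.375 per day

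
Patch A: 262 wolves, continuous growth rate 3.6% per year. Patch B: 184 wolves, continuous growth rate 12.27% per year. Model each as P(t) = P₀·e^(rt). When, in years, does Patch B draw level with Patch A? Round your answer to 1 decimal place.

t ≈ 4.1 years

262·e^(0.036t) = 184·e^(0.1227t)
262/184 = e^((0.1227 − 0.036)t) → ln(1.42391) = 0.0867·t
t = 0.35341 / 0.0867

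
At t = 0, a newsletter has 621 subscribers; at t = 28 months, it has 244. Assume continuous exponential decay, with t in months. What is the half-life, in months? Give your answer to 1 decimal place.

r = ln(244/621) / 28 = ln(0.39291) / 28 ≈ -0.033363 per month
half-life = ln 2 / |r| = 0.69315 / 0.033363

half-life ≈ 20.8 months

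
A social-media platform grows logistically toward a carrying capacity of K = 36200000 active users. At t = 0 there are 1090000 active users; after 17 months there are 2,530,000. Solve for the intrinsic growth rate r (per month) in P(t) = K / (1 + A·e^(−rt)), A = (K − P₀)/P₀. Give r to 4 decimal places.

A = (36200000 − 1090000)/1090000 = 32.21101
2530000 = 36200000/(1 + 32.21101·e^(−r·17)) → e^(−17r) = (14.3083 − 1)/32.21101 = 0.41316
r = −ln(0.41316)/17 = 0.88392/17

r ≈ 0.0520 per month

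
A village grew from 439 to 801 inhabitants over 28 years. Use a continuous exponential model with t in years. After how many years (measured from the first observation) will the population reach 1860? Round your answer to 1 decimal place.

r = ln(801/439) / 28 ≈ 0.021477 per year
t = ln(1860/439) / r = 1.44383 / 0.021477 ≈ 67.226

t ≈ 67.2 years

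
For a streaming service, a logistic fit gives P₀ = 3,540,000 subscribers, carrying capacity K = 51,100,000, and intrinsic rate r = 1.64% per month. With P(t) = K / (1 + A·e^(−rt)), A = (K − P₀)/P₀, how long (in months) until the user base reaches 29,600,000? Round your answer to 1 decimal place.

t ≈ 177.9 months

A = (51100000 − 3540000)/3540000 = 13.43503
29600000 = 51100000/(1 + 13.43503·e^(−0.0164t)) → 1 + 13.43503·e^(−0.0164t) = 1.72635
e^(−0.0164t) = 0.054064 → t = ln(18.4966)/0.0164 = 2.91759/0.0164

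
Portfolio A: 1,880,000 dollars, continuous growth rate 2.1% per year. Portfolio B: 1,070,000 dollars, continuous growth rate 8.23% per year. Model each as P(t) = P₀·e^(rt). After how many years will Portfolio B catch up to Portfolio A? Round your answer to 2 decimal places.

1880000·e^(0.021t) = 1070000·e^(0.0823t)
1880000/1070000 = e^((0.0823 − 0.021)t) → ln(1.75701) = 0.0613·t
t = 0.56361 / 0.0613

t ≈ 9.19 years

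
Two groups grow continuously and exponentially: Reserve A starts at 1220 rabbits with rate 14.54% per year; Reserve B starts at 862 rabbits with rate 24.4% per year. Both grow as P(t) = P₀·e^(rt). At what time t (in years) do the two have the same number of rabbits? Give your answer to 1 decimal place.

1220·e^(0.1454t) = 862·e^(0.244t)
1220/862 = e^((0.244 − 0.1454)t) → ln(1.41531) = 0.0986·t
t = 0.34735 / 0.0986

t ≈ 3.5 years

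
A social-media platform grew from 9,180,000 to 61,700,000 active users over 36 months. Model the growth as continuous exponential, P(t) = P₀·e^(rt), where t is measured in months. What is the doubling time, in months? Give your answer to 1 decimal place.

doubling time ≈ 13.1 months

r = ln(61700000/9180000) / 36 = ln(6.72113) / 36 ≈ 0.052924 per month
doubling time = ln 2 / |r| = 0.69315 / 0.052924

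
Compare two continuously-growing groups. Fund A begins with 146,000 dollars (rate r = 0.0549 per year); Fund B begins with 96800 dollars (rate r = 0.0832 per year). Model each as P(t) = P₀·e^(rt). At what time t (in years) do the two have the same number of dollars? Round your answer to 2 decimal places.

146000·e^(0.0549t) = 96800·e^(0.0832t)
146000/96800 = e^((0.0832 − 0.0549)t) → ln(1.50826) = 0.0283·t
t = 0.41096 / 0.0283

t ≈ 14.52 years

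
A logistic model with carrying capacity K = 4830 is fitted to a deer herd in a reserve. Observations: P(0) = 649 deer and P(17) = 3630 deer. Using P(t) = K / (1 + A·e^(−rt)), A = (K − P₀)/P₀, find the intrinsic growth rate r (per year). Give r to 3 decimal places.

r ≈ 0.175 per year

A = (4830 − 649)/649 = 6.44222
3630 = 4830/(1 + 6.44222·e^(−r·17)) → e^(−17r) = (1.33058 − 1)/6.44222 = 0.051314
r = −ln(0.051314)/17 = 2.96978/17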